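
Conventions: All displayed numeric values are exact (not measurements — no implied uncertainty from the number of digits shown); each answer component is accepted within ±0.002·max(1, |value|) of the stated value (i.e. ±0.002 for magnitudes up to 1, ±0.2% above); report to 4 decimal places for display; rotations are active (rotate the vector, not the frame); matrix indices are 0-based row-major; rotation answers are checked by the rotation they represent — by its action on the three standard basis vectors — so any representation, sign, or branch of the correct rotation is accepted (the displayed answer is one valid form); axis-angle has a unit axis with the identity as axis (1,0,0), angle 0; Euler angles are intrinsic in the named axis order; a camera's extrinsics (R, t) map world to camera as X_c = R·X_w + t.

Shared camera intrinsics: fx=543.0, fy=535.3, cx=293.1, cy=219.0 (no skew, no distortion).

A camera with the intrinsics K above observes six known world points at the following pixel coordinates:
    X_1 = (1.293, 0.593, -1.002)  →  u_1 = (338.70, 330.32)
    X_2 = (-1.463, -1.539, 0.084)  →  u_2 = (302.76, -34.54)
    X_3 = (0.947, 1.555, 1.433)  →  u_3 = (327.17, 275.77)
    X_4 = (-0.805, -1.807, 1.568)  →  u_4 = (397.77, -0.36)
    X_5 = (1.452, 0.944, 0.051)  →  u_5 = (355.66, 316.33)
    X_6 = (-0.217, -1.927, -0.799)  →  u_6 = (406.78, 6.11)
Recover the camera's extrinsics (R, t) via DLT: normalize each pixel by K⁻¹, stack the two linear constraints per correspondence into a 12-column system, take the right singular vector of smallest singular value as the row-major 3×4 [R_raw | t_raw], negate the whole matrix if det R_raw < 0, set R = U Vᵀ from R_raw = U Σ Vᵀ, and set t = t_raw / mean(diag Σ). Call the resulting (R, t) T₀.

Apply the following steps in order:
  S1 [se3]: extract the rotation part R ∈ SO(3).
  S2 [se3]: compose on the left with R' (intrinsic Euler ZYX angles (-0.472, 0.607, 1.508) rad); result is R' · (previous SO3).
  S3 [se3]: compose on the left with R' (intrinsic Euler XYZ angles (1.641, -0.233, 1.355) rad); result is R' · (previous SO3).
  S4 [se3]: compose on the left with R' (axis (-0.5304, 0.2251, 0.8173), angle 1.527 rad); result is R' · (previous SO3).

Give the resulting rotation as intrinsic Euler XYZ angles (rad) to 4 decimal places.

rotation (euler_xyz) = (-2.7965, 0.1589, -1.2672)

source (pnp_recover): camera pose = R=[0.7213 -0.5920 0.3596; 0.6877 0.6743 -0.2692; -0.0831 0.4415 0.8934], t=(0.2100, -0.4900, 5.8801)
after S1 (rot_of_se3): [0.7213 -0.5920 0.3596; 0.6877 0.6743 -0.2692; -0.0831 0.4415 0.8934]
after S2 (compose_so3): [0.9310 -0.2582 -0.2580; -0.3337 -0.3154 -0.8884; 0.1480 0.9132 -0.3798]
after S3 (compose_so3): [0.4769 0.0351 0.8782; -0.3234 -0.9221 0.2125; 0.8173 -0.3854 -0.4284]
after S4 (compose_so3): [0.2952 0.9422 0.1582; 0.8820 -0.3324 0.3340; 0.3673 0.0409 -0.9292]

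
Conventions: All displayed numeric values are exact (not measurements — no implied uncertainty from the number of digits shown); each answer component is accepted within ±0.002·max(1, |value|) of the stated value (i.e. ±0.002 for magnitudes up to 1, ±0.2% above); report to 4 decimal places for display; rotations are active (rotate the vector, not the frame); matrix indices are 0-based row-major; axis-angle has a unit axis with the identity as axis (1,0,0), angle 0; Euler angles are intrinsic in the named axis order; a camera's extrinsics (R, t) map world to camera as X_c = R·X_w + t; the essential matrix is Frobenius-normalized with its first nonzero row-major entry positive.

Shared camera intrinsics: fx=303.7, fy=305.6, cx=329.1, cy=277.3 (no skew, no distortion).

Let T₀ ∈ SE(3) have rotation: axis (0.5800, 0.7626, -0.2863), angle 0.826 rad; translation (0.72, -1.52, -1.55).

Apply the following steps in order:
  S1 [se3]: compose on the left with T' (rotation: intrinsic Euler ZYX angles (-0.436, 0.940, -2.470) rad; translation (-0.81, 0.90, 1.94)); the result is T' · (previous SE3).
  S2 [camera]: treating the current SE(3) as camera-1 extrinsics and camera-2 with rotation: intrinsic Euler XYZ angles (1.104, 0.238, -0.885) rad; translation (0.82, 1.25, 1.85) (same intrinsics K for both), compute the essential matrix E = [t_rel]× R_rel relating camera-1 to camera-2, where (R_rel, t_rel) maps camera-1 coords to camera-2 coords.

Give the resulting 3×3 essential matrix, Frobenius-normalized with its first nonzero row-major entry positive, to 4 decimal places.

after S1 (compose_se3): R=[0.6643 -0.6019 0.4432; -0.6724 -0.2224 0.7060; -0.3264 -0.7670 -0.5524], t=(1.2507, 0.1886, 2.6320)
after S2 (essential): [0.2308 0.4543 -0.1920; 0.3003 -0.5204 -0.2725; -0.3750 -0.1506 0.3240]

matrix = [0.2308 0.4543 -0.1920; 0.3003 -0.5204 -0.2725; -0.3750 -0.1506 0.3240]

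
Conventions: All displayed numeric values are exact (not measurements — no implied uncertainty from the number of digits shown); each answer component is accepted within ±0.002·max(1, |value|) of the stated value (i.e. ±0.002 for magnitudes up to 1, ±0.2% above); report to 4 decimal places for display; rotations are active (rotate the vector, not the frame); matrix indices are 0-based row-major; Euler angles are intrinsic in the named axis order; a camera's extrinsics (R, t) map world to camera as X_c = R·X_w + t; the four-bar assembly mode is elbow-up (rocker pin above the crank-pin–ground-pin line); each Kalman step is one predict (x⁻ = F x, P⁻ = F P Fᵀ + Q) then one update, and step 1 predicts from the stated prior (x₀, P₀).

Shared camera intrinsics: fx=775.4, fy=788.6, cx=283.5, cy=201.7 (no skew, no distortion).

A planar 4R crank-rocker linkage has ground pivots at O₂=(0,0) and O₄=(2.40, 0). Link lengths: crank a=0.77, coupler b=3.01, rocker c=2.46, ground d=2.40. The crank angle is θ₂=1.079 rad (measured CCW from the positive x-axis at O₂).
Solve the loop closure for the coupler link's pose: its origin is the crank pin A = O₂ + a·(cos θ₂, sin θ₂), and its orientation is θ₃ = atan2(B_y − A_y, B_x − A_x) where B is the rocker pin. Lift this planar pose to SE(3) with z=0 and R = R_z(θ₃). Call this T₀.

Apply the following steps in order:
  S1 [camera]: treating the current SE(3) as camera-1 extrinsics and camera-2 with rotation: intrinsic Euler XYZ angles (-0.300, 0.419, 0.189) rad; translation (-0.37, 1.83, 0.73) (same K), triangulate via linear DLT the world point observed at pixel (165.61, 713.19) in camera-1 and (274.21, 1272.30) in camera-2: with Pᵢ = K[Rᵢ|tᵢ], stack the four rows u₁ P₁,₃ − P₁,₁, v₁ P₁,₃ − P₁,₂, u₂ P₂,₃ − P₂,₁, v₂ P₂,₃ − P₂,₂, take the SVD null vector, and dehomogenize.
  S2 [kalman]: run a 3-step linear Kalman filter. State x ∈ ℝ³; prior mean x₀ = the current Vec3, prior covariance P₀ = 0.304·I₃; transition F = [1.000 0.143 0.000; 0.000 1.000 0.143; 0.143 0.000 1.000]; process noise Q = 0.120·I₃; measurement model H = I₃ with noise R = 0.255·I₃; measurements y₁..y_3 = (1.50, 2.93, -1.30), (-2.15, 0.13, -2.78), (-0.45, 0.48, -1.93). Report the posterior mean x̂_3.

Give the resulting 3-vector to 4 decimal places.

source (fourbar_fk): coupler pose = R=[0.8146 -0.5800 0.0000; 0.5800 0.8146 0.0000; 0.0000 0.0000 1.0000], t=(0.3636, 0.6787, 0.0000)
after S1 (triangulate): (-0.2573, 0.7148, 1.7141)
after S2 (kf_track): (-0.5155, 0.5927, -1.8075)

result = (-0.5155, 0.5927, -1.8075)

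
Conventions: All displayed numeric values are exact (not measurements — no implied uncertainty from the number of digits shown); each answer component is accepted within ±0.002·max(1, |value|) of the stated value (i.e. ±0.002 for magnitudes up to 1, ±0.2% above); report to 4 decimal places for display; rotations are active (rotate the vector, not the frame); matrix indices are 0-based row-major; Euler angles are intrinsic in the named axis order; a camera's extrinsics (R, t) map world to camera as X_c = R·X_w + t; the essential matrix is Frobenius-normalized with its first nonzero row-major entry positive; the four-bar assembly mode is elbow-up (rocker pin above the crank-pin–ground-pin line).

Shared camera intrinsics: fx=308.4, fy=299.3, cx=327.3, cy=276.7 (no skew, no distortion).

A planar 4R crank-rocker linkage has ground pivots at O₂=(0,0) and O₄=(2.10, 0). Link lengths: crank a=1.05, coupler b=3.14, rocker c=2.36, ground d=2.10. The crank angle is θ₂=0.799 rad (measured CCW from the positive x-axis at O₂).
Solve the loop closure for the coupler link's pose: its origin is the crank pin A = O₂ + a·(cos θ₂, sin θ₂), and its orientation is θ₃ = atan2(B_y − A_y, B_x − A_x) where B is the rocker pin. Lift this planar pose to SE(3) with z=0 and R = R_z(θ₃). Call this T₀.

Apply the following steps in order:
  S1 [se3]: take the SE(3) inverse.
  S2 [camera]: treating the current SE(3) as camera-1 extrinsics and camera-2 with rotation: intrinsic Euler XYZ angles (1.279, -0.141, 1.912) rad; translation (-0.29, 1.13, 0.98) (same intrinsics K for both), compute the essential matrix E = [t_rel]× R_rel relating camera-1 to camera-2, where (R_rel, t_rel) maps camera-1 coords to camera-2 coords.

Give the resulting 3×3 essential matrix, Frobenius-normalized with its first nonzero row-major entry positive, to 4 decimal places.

matrix = [0.1835 -0.2328 0.5178; 0.0278 -0.5619 0.0493; 0.1381 0.3604 0.4196]

source (fourbar_fk): coupler pose = R=[0.9518 -0.3066 0.0000; 0.3066 0.9518 0.0000; 0.0000 0.0000 1.0000], t=(0.7323, 0.7525, 0.0000)
after S1 (invert_se3): R=[0.9518 0.3066 0.0000; -0.3066 0.9518 0.0000; 0.0000 0.0000 1.0000], t=(-0.9277, -0.4918, 0.0000)
after S2 (essential): [0.1835 -0.2328 0.5178; 0.0278 -0.5619 0.0493; 0.1381 0.3604 0.4196]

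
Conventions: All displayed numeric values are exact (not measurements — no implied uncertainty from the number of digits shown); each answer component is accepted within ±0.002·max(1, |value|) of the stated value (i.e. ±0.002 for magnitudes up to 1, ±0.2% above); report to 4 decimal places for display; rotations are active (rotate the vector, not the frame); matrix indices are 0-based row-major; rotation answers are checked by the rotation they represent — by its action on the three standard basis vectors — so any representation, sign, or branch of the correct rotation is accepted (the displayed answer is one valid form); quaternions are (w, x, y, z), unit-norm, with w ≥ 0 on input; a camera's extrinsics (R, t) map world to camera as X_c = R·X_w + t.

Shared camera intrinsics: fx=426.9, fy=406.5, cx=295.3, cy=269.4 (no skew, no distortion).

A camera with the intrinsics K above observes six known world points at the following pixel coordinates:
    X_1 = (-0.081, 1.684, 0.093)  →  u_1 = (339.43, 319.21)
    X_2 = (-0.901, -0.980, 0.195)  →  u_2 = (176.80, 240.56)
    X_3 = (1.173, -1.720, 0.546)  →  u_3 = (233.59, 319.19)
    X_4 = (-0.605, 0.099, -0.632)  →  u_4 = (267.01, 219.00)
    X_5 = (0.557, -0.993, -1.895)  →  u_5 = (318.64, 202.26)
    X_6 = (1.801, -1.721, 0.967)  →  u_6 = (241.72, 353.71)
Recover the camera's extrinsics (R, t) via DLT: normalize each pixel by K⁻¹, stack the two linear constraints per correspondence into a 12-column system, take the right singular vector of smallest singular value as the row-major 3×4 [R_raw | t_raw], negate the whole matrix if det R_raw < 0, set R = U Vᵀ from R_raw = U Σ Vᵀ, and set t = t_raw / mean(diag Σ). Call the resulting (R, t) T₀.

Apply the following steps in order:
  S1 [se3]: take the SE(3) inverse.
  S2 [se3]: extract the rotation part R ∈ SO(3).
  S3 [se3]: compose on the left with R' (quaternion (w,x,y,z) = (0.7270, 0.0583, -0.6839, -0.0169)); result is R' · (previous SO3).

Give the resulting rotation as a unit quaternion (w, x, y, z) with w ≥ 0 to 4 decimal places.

rotation (quat) = (0.7325, 0.5046, -0.0966, 0.4467)

source (pnp_recover): camera pose = R=[0.5671 0.5846 -0.5803; 0.5903 0.2029 0.7813; 0.5745 -0.7856 -0.2300], t=(-0.4400, 0.1600, 5.6898)
after S1 (invert_se3): R=[0.5671 0.5903 0.5745; 0.5846 0.2029 -0.7856; -0.5803 0.7813 -0.2300], t=(-3.1135, 4.6945, 0.9283)
after S2 (rot_of_se3): [0.5671 0.5903 0.5745; 0.5846 0.2029 -0.7856; -0.5803 0.7813 -0.2300]
after S3 (compose_so3): [0.5822 -0.7519 0.3092; 0.5569 0.0917 -0.8255; 0.5924 0.6528 0.4721]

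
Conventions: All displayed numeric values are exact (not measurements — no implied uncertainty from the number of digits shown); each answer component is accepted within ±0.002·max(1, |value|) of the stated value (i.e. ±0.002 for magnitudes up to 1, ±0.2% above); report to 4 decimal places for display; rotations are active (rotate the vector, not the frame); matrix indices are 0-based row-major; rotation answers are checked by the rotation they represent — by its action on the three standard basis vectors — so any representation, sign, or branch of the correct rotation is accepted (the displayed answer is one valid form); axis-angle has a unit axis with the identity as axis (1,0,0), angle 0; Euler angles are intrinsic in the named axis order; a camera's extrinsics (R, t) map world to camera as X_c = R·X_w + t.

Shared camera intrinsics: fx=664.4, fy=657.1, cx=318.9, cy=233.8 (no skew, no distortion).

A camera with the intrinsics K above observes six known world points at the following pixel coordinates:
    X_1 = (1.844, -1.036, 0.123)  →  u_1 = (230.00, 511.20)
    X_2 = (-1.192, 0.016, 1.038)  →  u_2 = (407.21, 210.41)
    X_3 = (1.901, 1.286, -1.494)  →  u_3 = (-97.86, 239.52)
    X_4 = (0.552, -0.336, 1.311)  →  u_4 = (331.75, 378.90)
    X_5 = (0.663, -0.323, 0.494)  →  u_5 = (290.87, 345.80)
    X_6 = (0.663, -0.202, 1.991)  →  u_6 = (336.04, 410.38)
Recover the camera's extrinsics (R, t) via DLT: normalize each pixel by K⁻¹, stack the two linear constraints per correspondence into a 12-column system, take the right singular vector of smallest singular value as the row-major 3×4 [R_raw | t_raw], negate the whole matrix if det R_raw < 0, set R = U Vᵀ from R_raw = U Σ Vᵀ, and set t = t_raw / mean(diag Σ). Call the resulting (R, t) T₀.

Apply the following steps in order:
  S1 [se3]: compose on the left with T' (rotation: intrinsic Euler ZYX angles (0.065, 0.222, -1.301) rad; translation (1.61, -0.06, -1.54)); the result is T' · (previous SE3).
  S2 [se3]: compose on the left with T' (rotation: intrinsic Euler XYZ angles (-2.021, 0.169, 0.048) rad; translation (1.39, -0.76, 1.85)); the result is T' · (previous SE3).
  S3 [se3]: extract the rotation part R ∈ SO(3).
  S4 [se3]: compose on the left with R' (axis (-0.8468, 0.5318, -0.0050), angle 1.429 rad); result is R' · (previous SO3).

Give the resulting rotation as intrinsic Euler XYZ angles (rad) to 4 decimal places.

rotation (euler_xyz) = (0.9868, 0.0221, 1.8874)

source (pnp_recover): camera pose = R=[-0.6229 -0.7141 0.3194; 0.7201 -0.3638 0.5909; -0.3057 0.5980 0.7409], t=(-0.2000, 0.0201, 5.3525)
after S1 (compose_se3): R=[-0.7701 -0.6142 0.1725; -0.1531 0.4405 0.8846; -0.6193 0.6548 -0.4332], t=(1.3891, 5.1008, -0.1232)
after S2 (compose_se3): R=[-0.8551 -0.5154 0.0552; -0.3517 0.4986 -0.7923; 0.3809 -0.6969 -0.6077], t=(2.4957, -3.2885, -2.6607)
after S3 (rot_of_se3): [-0.8551 -0.5154 0.0552; -0.3517 0.4986 -0.7923; 0.3809 -0.6969 -0.6077]
after S4 (compose_so3): [-0.3113 -0.9501 0.0221; 0.5182 -0.1892 -0.8341; 0.7966 -0.2482 0.5512]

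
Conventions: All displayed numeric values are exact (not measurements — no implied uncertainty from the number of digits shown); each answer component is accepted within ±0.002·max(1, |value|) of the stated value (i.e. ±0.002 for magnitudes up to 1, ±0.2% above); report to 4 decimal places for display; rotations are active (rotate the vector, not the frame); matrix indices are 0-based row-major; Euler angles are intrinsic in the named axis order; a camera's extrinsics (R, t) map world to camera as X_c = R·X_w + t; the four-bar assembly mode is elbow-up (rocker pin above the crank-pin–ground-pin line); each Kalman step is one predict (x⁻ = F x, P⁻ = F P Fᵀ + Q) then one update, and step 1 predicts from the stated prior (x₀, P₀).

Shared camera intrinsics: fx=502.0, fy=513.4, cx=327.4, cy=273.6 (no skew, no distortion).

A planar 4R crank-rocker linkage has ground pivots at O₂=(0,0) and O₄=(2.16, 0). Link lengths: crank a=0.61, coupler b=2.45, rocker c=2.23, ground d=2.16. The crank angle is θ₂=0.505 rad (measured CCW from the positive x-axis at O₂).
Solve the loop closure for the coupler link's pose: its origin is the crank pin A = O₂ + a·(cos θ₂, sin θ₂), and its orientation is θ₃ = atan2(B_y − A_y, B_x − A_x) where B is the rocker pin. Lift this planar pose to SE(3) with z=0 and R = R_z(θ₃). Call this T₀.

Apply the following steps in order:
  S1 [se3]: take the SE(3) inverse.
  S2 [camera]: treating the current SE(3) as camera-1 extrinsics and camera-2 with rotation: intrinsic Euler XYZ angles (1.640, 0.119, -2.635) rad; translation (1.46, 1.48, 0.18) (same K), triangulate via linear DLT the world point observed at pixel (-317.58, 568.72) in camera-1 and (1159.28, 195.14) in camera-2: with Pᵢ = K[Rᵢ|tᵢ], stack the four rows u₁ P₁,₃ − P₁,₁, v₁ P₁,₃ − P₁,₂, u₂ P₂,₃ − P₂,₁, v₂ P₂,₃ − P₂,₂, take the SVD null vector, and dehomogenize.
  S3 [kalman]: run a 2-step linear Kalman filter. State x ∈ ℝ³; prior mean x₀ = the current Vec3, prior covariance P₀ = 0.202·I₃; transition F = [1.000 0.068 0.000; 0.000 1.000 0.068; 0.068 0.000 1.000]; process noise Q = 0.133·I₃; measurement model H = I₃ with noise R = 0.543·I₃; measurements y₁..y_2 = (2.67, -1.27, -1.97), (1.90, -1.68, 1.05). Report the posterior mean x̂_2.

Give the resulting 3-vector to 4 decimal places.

result = (0.6463, -1.1745, 0.6042)

source (fourbar_fk): coupler pose = R=[0.6151 -0.7884 0.0000; 0.7884 0.6151 0.0000; 0.0000 0.0000 1.0000], t=(0.5339, 0.2951, 0.0000)
after S1 (invert_se3): R=[0.6151 0.7884 0.0000; -0.7884 0.6151 -0.0000; 0.0000 0.0000 1.0000], t=(-0.5611, 0.2394, 0.0000)
after S2 (triangulate): (-1.6525, -0.8643, 1.7582)
after S3 (kf_track): (0.6463, -1.1745, 0.6042)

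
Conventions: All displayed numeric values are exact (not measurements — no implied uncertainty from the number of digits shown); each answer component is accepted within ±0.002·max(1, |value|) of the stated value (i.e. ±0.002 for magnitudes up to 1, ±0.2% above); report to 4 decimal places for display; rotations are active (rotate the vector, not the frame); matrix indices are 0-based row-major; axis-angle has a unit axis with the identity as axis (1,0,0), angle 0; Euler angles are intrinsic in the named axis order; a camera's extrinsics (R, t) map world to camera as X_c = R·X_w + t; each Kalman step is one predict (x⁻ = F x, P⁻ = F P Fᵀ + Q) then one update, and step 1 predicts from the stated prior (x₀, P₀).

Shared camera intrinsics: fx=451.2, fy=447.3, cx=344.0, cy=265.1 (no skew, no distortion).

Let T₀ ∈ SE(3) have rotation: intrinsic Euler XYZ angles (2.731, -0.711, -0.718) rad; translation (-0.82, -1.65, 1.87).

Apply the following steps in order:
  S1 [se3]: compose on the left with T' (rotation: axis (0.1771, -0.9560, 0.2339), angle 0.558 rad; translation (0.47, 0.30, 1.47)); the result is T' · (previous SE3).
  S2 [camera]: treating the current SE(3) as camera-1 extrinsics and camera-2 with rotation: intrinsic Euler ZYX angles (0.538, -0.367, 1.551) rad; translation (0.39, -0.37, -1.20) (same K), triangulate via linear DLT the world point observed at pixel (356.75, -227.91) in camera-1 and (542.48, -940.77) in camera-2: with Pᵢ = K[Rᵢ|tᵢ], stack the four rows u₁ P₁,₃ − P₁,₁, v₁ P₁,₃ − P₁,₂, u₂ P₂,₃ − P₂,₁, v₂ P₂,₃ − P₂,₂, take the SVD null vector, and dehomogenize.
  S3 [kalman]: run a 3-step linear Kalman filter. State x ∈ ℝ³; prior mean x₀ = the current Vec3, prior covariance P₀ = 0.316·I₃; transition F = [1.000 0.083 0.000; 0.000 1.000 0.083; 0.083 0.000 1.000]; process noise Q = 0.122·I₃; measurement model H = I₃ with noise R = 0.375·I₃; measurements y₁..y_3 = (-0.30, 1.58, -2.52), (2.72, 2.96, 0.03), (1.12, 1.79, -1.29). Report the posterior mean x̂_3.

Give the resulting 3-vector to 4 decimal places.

result = (1.3235, 1.9644, -0.8593)

after S1 (compose_se3): R=[0.7825 0.6006 -0.1642; 0.5488 -0.7898 -0.2738; -0.2942 0.1242 -0.9477], t=(-0.9176, -1.6477, 2.5529)
after S2 (triangulate): (0.1463, 1.5019, 0.1655)
after S3 (kf_track): (1.3235, 1.9644, -0.8593)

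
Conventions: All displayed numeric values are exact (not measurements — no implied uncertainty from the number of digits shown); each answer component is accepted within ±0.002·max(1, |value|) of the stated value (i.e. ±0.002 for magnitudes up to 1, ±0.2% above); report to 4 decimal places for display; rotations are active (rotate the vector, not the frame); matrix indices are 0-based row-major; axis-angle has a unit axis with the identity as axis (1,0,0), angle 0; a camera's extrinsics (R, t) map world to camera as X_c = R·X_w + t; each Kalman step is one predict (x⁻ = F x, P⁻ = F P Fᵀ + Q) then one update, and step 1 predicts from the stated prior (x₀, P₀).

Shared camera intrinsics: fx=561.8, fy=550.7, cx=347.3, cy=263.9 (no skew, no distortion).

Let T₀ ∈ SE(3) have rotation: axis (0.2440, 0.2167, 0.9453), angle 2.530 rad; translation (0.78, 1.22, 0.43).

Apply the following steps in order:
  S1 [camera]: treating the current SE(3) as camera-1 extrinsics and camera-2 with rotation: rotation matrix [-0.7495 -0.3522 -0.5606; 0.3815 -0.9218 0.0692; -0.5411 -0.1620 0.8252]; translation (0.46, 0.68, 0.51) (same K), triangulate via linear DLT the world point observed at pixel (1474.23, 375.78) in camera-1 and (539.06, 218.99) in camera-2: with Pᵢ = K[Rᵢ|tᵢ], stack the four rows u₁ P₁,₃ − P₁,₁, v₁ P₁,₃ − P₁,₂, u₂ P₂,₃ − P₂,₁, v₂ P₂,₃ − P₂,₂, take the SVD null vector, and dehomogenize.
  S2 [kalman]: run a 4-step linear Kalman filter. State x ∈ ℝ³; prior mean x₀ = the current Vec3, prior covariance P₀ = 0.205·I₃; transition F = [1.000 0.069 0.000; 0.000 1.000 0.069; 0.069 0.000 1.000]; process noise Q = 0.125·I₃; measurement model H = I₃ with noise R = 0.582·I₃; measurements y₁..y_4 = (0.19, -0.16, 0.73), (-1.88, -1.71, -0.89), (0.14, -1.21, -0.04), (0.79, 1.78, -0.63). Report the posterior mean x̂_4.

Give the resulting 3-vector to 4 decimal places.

after S1 (triangulate): (-1.5214, 0.4007, 1.2184)
after S2 (kf_track): (-0.2156, 0.2323, -0.1520)

result = (-0.2156, 0.2323, -0.1520)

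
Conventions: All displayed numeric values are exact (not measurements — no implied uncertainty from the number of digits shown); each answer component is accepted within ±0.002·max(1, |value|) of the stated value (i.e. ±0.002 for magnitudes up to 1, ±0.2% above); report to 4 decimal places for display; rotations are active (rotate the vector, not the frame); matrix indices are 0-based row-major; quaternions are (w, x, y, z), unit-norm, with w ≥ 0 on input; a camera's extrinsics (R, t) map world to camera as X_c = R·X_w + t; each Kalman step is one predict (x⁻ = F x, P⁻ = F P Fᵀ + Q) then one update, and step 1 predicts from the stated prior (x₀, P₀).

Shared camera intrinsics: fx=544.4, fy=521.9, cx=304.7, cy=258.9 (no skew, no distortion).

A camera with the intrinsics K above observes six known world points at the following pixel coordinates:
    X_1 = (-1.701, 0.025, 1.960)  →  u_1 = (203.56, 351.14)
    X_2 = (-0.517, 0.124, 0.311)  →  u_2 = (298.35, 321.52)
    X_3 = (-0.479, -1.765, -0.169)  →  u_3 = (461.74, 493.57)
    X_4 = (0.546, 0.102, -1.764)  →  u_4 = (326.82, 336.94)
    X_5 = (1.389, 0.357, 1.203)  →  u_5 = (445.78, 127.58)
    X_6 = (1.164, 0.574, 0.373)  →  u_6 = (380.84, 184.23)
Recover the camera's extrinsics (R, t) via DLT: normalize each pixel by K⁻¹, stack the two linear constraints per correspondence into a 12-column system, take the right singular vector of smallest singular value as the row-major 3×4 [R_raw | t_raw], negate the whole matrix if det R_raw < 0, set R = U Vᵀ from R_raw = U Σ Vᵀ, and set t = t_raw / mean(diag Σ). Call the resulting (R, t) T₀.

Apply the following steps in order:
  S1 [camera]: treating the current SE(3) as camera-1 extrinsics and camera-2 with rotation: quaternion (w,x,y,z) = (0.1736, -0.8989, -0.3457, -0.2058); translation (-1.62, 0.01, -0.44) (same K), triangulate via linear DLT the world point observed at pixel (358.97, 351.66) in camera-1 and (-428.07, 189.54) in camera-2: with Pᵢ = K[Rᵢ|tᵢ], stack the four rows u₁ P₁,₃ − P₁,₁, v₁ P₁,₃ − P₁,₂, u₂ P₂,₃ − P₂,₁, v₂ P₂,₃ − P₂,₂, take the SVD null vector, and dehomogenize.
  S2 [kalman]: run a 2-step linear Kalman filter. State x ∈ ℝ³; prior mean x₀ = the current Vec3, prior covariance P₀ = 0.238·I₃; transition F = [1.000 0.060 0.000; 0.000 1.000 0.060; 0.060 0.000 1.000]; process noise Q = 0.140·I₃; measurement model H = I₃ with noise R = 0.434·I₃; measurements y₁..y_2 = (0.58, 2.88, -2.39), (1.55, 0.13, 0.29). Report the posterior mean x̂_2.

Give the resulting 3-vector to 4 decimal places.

source (pnp_recover): camera pose = R=[0.6567 -0.7299 0.1895; -0.5694 -0.6447 -0.5101; 0.4946 0.2271 -0.8390], t=(0.3200, 0.4700, 4.8698)
after S1 (triangulate): (0.6384, -0.3103, -1.6689)
after S2 (kf_track): (1.0857, 0.6501, -0.9433)

result = (1.0857, 0.6501, -0.9433)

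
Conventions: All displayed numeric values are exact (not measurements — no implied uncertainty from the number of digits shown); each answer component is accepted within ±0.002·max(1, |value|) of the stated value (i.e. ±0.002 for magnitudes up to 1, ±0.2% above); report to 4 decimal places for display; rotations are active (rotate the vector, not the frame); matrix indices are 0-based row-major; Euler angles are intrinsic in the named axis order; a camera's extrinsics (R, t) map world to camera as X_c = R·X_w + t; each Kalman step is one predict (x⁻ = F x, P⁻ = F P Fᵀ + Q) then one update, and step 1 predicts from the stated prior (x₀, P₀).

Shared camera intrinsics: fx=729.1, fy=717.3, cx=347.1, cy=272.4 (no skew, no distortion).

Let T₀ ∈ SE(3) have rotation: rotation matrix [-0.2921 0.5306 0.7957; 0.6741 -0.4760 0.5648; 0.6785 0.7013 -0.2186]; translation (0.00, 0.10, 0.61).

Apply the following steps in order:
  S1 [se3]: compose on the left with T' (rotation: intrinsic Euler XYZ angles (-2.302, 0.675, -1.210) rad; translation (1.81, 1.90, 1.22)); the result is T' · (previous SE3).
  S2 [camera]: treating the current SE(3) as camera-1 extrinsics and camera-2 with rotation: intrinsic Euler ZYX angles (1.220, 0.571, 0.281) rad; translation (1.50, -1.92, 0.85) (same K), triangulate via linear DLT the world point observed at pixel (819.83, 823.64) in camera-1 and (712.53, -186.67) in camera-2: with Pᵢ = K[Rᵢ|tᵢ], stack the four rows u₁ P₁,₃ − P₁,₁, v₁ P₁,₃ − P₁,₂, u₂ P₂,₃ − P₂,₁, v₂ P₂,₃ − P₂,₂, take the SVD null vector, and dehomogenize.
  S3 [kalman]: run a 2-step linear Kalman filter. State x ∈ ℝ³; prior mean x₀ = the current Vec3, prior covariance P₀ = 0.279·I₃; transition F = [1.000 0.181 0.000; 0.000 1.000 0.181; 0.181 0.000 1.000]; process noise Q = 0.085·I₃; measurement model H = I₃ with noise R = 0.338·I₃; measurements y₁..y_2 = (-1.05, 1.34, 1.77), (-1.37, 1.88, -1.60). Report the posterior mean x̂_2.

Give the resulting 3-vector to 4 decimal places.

after S1 (compose_se3): R=[0.8358 0.2368 0.4953; -0.1925 0.9713 -0.1395; -0.5141 0.0213 0.8575], t=(2.2642, 2.1874, 0.9148)
after S2 (triangulate): (-1.3986, 0.3682, 1.9445)
after S3 (kf_track): (-1.2487, 1.4586, 0.1722)

result = (-1.2487, 1.4586, 0.1722)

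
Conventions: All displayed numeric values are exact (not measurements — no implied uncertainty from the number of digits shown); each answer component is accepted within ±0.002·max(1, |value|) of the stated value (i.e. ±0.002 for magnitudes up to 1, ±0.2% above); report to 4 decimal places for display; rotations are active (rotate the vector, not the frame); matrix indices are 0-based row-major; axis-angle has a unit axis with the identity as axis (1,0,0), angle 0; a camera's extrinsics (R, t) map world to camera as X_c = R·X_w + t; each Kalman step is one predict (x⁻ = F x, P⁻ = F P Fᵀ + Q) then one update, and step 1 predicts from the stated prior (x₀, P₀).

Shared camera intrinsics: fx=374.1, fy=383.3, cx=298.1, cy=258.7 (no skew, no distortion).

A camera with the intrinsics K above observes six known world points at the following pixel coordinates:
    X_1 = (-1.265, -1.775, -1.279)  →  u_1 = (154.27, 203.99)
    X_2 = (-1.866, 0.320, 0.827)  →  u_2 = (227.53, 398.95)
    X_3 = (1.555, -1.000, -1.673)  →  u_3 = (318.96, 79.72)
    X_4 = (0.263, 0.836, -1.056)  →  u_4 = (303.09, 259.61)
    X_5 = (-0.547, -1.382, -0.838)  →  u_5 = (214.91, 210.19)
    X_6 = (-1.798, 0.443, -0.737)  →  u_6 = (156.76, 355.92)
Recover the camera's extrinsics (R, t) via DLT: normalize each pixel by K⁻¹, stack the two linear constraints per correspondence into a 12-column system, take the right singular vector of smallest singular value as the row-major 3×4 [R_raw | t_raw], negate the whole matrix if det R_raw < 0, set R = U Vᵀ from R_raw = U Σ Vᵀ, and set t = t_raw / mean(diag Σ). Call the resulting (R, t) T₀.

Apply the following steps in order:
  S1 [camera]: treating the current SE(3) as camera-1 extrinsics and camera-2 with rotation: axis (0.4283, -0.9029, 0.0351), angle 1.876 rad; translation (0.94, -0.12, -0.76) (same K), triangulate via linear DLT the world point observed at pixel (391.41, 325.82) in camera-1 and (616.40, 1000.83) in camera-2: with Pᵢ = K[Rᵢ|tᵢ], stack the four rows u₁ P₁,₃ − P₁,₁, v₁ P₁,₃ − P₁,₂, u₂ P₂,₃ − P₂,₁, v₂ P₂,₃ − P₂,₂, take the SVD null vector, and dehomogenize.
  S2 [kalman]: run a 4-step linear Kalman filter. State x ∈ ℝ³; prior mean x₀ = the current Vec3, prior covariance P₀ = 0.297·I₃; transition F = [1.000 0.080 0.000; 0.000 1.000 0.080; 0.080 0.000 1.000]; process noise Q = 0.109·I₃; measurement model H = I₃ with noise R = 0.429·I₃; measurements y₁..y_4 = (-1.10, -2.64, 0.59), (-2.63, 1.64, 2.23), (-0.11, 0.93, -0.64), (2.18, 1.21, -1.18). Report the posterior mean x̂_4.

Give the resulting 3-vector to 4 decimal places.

result = (0.4426, 0.9304, -0.3125)

source (pnp_recover): camera pose = R=[0.8320 0.3212 0.4524; -0.5503 0.5816 0.5991; -0.0707 -0.7474 0.6607], t=(0.0399, 0.3001, 5.0501)
after S1 (triangulate): (0.6188, 1.7711, -0.7131)
after S2 (kf_track): (0.4426, 0.9304, -0.3125)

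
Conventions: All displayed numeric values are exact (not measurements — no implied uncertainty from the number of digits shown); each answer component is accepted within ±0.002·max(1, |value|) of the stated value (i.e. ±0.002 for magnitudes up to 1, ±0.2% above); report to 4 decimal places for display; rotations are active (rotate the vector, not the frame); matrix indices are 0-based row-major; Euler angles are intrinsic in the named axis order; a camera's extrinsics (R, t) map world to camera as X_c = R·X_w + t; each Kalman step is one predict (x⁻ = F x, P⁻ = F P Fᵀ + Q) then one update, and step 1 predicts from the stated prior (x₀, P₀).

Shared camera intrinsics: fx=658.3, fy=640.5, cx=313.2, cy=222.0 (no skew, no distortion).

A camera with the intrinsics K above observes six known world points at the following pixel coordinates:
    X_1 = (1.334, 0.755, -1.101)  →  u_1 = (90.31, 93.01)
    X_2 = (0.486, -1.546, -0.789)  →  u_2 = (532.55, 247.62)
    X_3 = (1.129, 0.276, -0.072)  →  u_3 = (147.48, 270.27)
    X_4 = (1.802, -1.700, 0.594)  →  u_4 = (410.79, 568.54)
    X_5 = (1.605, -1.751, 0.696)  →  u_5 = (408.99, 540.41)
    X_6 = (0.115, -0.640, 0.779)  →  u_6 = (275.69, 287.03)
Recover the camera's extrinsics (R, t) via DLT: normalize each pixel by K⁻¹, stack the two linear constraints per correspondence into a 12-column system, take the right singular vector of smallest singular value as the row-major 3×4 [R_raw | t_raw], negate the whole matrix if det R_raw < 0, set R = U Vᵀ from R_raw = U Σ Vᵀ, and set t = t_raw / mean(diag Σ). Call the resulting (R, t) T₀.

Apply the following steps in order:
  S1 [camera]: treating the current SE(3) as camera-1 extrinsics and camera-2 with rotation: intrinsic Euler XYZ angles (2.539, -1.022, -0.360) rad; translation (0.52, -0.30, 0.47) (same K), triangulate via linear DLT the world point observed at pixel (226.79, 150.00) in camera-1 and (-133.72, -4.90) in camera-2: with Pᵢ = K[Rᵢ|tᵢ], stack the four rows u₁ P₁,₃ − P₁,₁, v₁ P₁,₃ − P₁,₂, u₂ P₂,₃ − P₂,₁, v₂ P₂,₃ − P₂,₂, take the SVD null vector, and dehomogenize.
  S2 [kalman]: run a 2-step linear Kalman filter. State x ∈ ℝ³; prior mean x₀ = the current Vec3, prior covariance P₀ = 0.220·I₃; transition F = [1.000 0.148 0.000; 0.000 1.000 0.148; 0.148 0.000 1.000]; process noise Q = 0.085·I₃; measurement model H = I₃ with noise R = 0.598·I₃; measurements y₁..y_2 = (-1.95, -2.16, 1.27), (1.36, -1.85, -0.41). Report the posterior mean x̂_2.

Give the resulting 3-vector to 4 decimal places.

result = (-0.6751, -0.8896, 0.3104)

source (pnp_recover): camera pose = R=[-0.1285 -0.8756 -0.4657; 0.6658 -0.4242 0.6138; -0.7350 -0.2312 0.6374], t=(-0.4500, -0.3499, 4.1301)
after S1 (triangulate): (-1.1556, 0.0348, 0.8391)
after S2 (kf_track): (-0.6751, -0.8896, 0.3104)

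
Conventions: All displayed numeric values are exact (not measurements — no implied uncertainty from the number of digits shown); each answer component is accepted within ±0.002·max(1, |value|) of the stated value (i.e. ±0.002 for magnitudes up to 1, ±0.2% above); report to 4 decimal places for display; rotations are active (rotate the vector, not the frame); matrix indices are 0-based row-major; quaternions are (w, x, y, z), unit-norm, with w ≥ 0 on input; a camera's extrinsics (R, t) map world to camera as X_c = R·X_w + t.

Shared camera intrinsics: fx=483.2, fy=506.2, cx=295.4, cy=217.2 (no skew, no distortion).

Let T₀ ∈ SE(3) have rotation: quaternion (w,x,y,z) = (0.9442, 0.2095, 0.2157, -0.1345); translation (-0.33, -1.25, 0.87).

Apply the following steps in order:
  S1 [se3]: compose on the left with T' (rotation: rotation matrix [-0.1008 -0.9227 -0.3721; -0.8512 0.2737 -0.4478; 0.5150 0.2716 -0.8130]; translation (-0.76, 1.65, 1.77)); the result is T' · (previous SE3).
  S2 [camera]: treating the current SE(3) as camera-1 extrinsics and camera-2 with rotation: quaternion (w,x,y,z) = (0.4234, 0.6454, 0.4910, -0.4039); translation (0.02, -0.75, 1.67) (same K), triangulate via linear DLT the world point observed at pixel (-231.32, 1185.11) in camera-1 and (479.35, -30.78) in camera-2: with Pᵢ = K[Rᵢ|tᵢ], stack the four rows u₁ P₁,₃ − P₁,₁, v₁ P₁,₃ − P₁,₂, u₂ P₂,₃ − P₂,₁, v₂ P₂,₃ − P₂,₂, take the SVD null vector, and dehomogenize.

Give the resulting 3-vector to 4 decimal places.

after S1 (compose_se3): R=[0.2357 -0.9687 0.0783; -0.5783 -0.2046 -0.7897; 0.7810 0.1408 -0.6084], t=(0.1029, 1.1992, 0.5532)
after S2 (triangulate): (-0.0943, 0.7262, 0.0196)

result = (-0.0943, 0.7262, 0.0196)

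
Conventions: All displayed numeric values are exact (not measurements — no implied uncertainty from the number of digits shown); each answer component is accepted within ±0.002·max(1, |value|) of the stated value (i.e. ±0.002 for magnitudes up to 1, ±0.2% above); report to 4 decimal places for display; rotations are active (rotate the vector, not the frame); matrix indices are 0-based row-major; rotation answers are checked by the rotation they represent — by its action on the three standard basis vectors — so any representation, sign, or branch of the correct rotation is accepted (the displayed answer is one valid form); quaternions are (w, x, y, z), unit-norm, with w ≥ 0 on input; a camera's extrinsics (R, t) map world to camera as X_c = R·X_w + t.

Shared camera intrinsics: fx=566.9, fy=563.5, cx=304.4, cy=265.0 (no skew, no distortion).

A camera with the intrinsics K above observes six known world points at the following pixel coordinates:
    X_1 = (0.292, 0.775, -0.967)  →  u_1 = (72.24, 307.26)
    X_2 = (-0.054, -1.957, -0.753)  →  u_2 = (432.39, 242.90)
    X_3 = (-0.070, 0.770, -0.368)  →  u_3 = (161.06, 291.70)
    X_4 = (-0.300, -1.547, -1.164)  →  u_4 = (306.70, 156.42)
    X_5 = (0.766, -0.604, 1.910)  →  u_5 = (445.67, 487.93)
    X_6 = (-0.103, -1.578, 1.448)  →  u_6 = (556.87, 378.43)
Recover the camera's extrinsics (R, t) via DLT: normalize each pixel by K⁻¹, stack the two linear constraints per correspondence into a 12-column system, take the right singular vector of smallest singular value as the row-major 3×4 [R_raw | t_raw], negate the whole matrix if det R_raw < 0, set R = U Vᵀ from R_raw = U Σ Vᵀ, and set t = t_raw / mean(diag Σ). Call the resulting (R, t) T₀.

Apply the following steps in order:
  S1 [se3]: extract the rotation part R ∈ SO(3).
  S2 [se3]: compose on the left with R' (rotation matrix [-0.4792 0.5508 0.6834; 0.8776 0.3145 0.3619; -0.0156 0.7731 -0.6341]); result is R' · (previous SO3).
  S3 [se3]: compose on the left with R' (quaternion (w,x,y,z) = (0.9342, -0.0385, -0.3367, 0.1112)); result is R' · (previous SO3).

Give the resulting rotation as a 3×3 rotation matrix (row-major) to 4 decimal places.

source (pnp_recover): camera pose = R=[-0.2562 -0.6948 0.6720; 0.9116 0.0575 0.4070; -0.3214 0.7169 0.6187], t=(-0.3600, 0.3800, 4.0999)
after S1 (rot_of_se3): [-0.2562 -0.6948 0.6720; 0.9116 0.0575 0.4070; -0.3214 0.7169 0.6187]
after S2 (compose_so3): [0.4052 0.8545 0.3250; -0.0544 -0.3323 0.9416; 0.9126 -0.3992 -0.0881]
after S3 (compose_so3): [-0.2687 0.9546 0.1282; 0.0391 -0.1222 0.9917; 0.9624 0.2715 -0.0045]

rotation (matrix) = ((-0.2687, 0.9546, 0.1282), (0.0391, -0.1222, 0.9917), (0.9624, 0.2715, -0.0045))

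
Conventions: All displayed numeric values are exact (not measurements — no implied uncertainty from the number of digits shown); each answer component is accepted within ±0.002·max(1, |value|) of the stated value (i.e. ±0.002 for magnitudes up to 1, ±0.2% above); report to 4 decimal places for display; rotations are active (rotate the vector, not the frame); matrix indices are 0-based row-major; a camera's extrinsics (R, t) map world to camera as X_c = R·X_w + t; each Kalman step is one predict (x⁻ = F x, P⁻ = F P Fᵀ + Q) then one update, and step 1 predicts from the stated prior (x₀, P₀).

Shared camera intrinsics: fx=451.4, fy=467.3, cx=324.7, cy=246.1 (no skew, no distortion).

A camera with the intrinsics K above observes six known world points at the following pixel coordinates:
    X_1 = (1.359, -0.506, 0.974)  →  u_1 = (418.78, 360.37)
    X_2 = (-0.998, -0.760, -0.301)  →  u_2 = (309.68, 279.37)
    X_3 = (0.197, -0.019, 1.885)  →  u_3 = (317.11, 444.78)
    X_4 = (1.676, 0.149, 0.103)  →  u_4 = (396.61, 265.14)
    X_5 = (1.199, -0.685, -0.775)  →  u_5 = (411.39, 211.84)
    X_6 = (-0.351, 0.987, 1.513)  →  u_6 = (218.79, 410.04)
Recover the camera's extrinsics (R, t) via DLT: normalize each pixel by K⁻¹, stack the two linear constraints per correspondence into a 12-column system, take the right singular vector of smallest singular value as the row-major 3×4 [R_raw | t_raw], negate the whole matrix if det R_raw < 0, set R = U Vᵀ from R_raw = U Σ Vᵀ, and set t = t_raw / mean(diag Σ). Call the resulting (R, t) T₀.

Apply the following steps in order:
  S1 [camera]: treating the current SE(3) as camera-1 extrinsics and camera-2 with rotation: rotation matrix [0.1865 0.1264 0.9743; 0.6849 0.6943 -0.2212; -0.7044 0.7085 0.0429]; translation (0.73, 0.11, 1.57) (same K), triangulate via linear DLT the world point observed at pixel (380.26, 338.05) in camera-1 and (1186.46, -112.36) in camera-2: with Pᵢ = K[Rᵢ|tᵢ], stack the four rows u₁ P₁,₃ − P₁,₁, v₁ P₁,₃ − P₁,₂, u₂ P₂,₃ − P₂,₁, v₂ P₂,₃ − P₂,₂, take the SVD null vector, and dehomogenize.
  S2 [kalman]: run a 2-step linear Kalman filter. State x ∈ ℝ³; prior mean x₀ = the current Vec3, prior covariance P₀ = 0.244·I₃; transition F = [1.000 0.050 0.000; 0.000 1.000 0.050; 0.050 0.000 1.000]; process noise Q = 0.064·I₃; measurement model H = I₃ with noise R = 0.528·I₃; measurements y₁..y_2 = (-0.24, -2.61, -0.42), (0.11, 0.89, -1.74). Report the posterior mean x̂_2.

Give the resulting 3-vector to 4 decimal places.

source (pnp_recover): camera pose = R=[0.6260 -0.7798 -0.0088; -0.2076 -0.1775 0.9620; -0.7517 -0.6003 -0.2730], t=(-0.2100, 0.4600, 5.9104)
after S1 (triangulate): (0.3018, -0.9980, 0.6515)
after S2 (kf_track): (0.0196, -0.7855, -0.3735)

result = (0.0196, -0.7855, -0.3735)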